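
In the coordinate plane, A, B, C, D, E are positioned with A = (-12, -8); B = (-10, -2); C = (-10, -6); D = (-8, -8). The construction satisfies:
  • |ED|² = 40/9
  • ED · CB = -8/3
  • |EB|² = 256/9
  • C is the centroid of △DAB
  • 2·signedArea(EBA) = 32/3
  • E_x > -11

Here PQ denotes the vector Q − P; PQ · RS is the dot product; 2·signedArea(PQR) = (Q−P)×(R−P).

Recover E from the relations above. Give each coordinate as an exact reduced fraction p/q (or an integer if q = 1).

E = (-10, -22/3)

1. E_x = -10  [ED · CB = -8/3 ∩ 2·signedArea(EBA) = 32/3]
2. E_y = -22/3  [ED · CB = -8/3 ∩ 2·signedArea(EBA) = 32/3]
   → E = (-10, -22/3)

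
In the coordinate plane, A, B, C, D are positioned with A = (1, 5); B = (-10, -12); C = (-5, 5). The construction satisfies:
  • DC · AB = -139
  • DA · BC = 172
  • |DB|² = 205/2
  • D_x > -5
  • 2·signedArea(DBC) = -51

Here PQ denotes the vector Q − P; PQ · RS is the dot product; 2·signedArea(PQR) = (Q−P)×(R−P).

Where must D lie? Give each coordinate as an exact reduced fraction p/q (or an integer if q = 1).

1. D_x = -9/2  [DA · BC = 172 ∩ DC · AB = -139]
2. D_y = -7/2  [DA · BC = 172 ∩ DC · AB = -139]
   → D = (-9/2, -7/2)

D = (-9/2, -7/2)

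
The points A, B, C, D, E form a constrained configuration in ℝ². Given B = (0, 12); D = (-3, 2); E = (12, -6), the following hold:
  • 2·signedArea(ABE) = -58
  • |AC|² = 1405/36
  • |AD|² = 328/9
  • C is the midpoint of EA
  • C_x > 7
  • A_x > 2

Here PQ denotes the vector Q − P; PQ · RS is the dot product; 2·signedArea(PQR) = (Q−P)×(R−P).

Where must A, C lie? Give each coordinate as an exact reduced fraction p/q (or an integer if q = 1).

A = (3, 8/3)
C = (15/2, -5/3)

1. A_x = 3  [line 18·x + 12·y + -86 = 0 ∩ |AD|² = 328/9]
2. A_y = 8/3  [line 18·x + 12·y + -86 = 0 ∩ |AD|² = 328/9]
   → A = (3, 8/3)
3. C_x = 15/2  [C is the midpoint of EA]
4. C_y = -5/3  [C is the midpoint of EA]
   → C = (15/2, -5/3)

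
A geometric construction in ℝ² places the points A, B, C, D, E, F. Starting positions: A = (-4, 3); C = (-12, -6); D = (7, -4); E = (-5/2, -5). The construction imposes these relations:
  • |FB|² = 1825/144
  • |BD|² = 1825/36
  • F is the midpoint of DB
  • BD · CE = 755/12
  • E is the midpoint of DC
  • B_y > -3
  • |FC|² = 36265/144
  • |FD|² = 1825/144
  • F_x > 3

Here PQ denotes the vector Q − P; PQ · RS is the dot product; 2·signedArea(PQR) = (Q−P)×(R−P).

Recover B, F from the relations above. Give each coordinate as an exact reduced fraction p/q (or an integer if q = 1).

B = (1/6, -2)
F = (43/12, -3)

1. B_x = 1/6  [line -19/2·x + -1·y + -5/12 = 0 ∩ |BD|² = 1825/36]
2. B_y = -2  [line -19/2·x + -1·y + -5/12 = 0 ∩ |BD|² = 1825/36]
   → B = (1/6, -2)
3. F_x = 43/12  [F is the midpoint of DB]
4. F_y = -3  [F is the midpoint of DB]
   → F = (43/12, -3)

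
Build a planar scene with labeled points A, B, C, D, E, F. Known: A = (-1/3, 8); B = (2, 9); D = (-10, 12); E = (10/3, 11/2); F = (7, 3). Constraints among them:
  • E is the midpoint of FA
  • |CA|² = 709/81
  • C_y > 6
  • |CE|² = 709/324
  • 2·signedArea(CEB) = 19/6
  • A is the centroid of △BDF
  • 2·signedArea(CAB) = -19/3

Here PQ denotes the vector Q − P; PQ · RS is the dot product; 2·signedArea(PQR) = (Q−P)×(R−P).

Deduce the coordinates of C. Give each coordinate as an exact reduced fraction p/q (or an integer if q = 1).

C = (19/9, 19/3)

1. C_x = 19/9  [2·signedArea(CAB) = -19/3 ∩ 2·signedArea(CEB) = 19/6]
2. C_y = 19/3  [2·signedArea(CAB) = -19/3 ∩ 2·signedArea(CEB) = 19/6]
   → C = (19/9, 19/3)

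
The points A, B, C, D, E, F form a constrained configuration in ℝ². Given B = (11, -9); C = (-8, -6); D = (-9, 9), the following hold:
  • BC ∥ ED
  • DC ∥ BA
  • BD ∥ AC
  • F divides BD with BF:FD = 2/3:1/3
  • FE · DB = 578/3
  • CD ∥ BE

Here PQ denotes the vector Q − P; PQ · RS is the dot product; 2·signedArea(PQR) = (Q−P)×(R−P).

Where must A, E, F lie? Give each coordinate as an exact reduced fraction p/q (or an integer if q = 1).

A = (12, -24)
E = (10, 6)
F = (-7/3, 3)

1. A_x = 12  [BD ∥ AC ∩ DC ∥ BA]
2. A_y = -24  [BD ∥ AC ∩ DC ∥ BA]
   → A = (12, -24)
3. E_x = 10  [BC ∥ ED ∩ CD ∥ BE]
4. E_y = 6  [BC ∥ ED ∩ CD ∥ BE]
   → E = (10, 6)
5. F_x = -7/3  [F divides BD with BF:FD = 2/3:1/3]
6. F_y = 3  [F divides BD with BF:FD = 2/3:1/3]
   → F = (-7/3, 3)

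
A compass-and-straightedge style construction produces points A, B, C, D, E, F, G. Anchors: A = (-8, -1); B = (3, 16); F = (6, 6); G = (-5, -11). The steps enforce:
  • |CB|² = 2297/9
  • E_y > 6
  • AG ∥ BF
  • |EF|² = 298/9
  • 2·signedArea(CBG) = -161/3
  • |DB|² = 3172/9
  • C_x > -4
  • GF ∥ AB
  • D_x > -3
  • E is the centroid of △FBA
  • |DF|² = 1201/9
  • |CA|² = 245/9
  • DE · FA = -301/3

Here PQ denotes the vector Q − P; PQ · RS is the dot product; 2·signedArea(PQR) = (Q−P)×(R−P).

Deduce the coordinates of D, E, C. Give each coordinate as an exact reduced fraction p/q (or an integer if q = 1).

1. E_x = 1/3  [E is the centroid of △FBA]
2. E_y = 7  [E is the centroid of △FBA]
   → E = (1/3, 7)
3. C_x = -10/3  [line 27·x + -8·y + 302/3 = 0 ∩ |CA|² = 245/9]
4. C_y = 4/3  [line 27·x + -8·y + 302/3 = 0 ∩ |CA|² = 245/9]
   → C = (-10/3, 4/3)
5. D_x = -7/3  [line 14·x + 7·y + 140/3 = 0 ∩ |DB|² = 3172/9]
6. D_y = -2  [line 14·x + 7·y + 140/3 = 0 ∩ |DB|² = 3172/9]
   → D = (-7/3, -2)

C = (-10/3, 4/3)
D = (-7/3, -2)
E = (1/3, 7)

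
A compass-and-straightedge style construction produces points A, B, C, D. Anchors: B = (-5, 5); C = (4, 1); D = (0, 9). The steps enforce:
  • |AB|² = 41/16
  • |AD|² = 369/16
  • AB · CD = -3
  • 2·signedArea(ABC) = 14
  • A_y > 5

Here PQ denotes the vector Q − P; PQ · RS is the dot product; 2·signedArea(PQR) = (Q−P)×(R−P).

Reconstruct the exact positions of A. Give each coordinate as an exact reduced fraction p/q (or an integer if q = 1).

1. A_x = -15/4  [2·signedArea(ABC) = 14 ∩ AB · CD = -3]
2. A_y = 6  [2·signedArea(ABC) = 14 ∩ AB · CD = -3]
   → A = (-15/4, 6)

A = (-15/4, 6)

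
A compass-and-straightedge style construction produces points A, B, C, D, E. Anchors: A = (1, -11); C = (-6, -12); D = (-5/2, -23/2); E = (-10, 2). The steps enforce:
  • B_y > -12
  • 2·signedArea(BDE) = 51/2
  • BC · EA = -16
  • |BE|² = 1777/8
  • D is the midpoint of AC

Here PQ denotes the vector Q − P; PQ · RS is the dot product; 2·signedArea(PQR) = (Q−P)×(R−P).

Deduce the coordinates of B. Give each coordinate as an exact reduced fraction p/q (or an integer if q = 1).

B = (-17/4, -47/4)

1. B_x = -17/4  [2·signedArea(BDE) = 51/2 ∩ BC · EA = -16]
2. B_y = -47/4  [2·signedArea(BDE) = 51/2 ∩ BC · EA = -16]
   → B = (-17/4, -47/4)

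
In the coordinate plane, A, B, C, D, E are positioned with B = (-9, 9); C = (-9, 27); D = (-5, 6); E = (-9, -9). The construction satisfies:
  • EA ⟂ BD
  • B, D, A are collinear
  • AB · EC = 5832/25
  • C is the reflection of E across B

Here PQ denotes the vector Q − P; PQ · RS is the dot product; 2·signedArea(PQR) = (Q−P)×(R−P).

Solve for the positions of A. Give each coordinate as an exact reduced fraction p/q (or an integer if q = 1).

1. A_x = -9/25  [B, D, A are collinear ∩ EA ⟂ BD]
2. A_y = 63/25  [B, D, A are collinear ∩ EA ⟂ BD]
   → A = (-9/25, 63/25)

A = (-9/25, 63/25)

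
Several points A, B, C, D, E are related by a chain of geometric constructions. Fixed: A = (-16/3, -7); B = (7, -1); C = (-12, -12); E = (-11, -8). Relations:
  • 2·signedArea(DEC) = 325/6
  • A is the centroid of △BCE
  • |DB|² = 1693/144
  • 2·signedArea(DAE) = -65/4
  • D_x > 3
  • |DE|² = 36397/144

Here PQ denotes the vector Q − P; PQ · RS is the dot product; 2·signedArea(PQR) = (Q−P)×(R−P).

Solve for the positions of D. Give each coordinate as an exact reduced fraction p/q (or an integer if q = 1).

D = (47/12, -5/2)

1. D_x = 47/12  [2·signedArea(DAE) = -65/4 ∩ 2·signedArea(DEC) = 325/6]
2. D_y = -5/2  [2·signedArea(DAE) = -65/4 ∩ 2·signedArea(DEC) = 325/6]
   → D = (47/12, -5/2)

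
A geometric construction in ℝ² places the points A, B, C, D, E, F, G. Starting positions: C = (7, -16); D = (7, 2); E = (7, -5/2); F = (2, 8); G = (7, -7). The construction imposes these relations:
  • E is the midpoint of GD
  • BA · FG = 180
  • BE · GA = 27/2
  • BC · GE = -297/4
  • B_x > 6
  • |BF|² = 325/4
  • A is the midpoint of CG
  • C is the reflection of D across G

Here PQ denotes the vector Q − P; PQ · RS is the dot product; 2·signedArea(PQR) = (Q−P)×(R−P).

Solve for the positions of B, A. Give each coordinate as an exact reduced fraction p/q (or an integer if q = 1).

1. B_y = 1/2  [BC · GE = -297/4]
2. B_x = 7  [|BF|² = 325/4]
   → B = (7, 1/2)
3. A_x = 7  [BA · FG = 180 ∩ A is the midpoint of CG]
4. A_y = -23/2  [BA · FG = 180 ∩ A is the midpoint of CG]
   → A = (7, -23/2)

A = (7, -23/2)
B = (7, 1/2)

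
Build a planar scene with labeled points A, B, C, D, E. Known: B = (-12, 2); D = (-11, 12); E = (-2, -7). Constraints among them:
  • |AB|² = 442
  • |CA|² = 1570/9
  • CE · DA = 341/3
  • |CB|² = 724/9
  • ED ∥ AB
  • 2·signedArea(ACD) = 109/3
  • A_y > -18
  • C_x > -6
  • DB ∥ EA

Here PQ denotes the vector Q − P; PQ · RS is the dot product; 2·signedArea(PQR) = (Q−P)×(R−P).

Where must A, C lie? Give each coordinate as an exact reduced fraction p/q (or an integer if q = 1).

1. A_x = -3  [ED ∥ AB ∩ DB ∥ EA]
2. A_y = -17  [ED ∥ AB ∩ DB ∥ EA]
   → A = (-3, -17)
3. C_x = -16/3  [CE · DA = 341/3 ∩ 2·signedArea(ACD) = 109/3]
4. C_y = -4  [CE · DA = 341/3 ∩ 2·signedArea(ACD) = 109/3]
   → C = (-16/3, -4)

A = (-3, -17)
C = (-16/3, -4)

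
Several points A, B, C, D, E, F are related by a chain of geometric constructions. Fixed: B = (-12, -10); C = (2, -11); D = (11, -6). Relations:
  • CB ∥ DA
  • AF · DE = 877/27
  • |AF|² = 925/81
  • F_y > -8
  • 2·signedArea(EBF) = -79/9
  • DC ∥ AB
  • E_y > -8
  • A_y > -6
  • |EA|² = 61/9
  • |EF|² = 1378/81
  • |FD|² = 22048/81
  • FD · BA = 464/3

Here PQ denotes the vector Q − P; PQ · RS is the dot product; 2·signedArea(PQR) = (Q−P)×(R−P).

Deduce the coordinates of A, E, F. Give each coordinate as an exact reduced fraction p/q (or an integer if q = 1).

A = (-3, -5)
E = (-4/3, -7)
F = (-49/9, -22/3)

1. A_x = -3  [DC ∥ AB ∩ CB ∥ DA]
2. A_y = -5  [DC ∥ AB ∩ CB ∥ DA]
   → A = (-3, -5)
3. F_x = -49/9  [line -9·x + -5·y + -257/3 = 0 ∩ |FD|² = 22048/81]
4. F_y = -22/3  [line -9·x + -5·y + -257/3 = 0 ∩ |FD|² = 22048/81]
   → F = (-49/9, -22/3)
5. E_x = -4/3  [2·signedArea(EBF) = -79/9 ∩ AF · DE = 877/27]
6. E_y = -7  [2·signedArea(EBF) = -79/9 ∩ AF · DE = 877/27]
   → E = (-4/3, -7)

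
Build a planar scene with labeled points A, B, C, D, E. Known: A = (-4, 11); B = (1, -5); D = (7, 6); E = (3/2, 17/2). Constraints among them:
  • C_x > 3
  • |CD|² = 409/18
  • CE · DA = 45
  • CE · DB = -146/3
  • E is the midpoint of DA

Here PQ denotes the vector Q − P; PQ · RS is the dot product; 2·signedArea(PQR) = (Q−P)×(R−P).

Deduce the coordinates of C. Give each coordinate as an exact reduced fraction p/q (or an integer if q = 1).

1. C_x = 19/6  [CE · DA = 45 ∩ CE · DB = -146/3]
2. C_y = 19/6  [CE · DA = 45 ∩ CE · DB = -146/3]
   → C = (19/6, 19/6)

C = (19/6, 19/6)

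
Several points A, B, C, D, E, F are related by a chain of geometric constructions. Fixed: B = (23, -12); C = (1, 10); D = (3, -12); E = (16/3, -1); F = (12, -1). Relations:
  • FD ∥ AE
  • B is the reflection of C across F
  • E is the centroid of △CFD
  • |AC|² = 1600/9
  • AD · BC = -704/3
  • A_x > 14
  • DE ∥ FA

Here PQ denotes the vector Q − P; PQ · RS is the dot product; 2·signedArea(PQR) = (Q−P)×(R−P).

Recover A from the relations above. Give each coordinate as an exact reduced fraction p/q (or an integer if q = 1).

1. A_x = 43/3  [FD ∥ AE ∩ DE ∥ FA]
2. A_y = 10  [FD ∥ AE ∩ DE ∥ FA]
   → A = (43/3, 10)

A = (43/3, 10)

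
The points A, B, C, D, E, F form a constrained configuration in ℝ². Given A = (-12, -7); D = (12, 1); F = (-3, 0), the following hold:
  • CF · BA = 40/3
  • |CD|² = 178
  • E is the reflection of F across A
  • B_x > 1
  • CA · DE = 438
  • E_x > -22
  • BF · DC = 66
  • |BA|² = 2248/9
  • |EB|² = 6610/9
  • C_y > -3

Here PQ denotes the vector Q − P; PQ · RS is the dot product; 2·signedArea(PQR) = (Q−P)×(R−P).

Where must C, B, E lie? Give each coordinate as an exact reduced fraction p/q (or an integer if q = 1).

B = (2, 1/3)
C = (-1, -2)
E = (-21, -14)

1. E_x = -21  [E is the reflection of F across A]
2. E_y = -14  [E is the reflection of F across A]
   → E = (-21, -14)
3. C_x = -1  [line 33·x + 15·y + 63 = 0 ∩ |CD|² = 178]
4. C_y = -2  [line 33·x + 15·y + 63 = 0 ∩ |CD|² = 178]
   → C = (-1, -2)
5. B_x = 2  [CF · BA = 40/3 ∩ BF · DC = 66]
6. B_y = 1/3  [CF · BA = 40/3 ∩ BF · DC = 66]
   → B = (2, 1/3)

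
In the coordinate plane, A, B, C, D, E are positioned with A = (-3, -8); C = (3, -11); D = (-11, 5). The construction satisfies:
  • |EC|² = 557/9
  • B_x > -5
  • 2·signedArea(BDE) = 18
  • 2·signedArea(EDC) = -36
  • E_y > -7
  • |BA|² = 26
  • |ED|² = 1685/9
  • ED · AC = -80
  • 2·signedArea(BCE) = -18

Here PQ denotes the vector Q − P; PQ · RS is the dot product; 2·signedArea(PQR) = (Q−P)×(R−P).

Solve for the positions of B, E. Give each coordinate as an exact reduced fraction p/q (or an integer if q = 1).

B = (-4, -3)
E = (-10/3, -19/3)

1. E_x = -10/3  [ED · AC = -80 ∩ 2·signedArea(EDC) = -36]
2. E_y = -19/3  [ED · AC = -80 ∩ 2·signedArea(EDC) = -36]
   → E = (-10/3, -19/3)
3. B_x = -4  [2·signedArea(BDE) = 18 ∩ 2·signedArea(BCE) = -18]
4. B_y = -3  [2·signedArea(BDE) = 18 ∩ 2·signedArea(BCE) = -18]
   → B = (-4, -3)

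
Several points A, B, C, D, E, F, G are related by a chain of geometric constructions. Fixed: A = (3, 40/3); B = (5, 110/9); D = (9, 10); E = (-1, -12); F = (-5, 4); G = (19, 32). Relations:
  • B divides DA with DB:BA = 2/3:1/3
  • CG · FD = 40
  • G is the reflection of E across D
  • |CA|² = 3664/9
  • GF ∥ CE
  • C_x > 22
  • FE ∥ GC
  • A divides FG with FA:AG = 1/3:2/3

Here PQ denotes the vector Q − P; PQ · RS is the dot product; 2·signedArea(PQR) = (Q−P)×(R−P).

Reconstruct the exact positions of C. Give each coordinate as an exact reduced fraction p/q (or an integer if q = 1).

C = (23, 16)

1. C_x = 23  [GF ∥ CE ∩ FE ∥ GC]
2. C_y = 16  [GF ∥ CE ∩ FE ∥ GC]
   → C = (23, 16)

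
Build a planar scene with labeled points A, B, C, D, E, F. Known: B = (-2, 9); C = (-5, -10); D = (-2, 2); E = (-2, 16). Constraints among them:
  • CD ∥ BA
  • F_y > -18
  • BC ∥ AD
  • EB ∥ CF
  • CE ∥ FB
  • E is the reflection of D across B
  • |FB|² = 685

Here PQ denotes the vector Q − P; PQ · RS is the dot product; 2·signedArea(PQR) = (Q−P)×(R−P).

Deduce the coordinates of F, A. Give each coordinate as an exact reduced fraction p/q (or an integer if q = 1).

A = (1, 21)
F = (-5, -17)

1. F_x = -5  [CE ∥ FB ∩ EB ∥ CF]
2. F_y = -17  [CE ∥ FB ∩ EB ∥ CF]
   → F = (-5, -17)
3. A_x = 1  [BC ∥ AD ∩ CD ∥ BA]
4. A_y = 21  [BC ∥ AD ∩ CD ∥ BA]
   → A = (1, 21)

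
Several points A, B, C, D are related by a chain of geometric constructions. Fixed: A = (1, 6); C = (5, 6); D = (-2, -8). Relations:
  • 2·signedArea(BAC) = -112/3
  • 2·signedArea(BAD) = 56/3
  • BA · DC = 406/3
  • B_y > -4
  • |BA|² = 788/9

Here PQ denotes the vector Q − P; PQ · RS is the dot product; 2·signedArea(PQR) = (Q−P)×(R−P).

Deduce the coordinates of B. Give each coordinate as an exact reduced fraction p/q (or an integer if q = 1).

1. B_x = 1/3  [2·signedArea(BAC) = -112/3 ∩ 2·signedArea(BAD) = 56/3]
2. B_y = -10/3  [2·signedArea(BAC) = -112/3 ∩ 2·signedArea(BAD) = 56/3]
   → B = (1/3, -10/3)

B = (1/3, -10/3)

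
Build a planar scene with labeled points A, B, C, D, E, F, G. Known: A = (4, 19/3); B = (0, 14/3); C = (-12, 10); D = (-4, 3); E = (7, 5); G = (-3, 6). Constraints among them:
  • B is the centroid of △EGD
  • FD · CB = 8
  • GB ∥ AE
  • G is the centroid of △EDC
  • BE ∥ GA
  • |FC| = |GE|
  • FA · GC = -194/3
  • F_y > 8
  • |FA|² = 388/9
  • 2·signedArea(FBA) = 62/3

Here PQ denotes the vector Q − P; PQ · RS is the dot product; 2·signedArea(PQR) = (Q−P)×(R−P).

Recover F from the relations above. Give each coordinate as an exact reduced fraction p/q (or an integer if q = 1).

1. F_x = -2  [2·signedArea(FBA) = 62/3 ∩ FA · GC = -194/3]
2. F_y = 9  [2·signedArea(FBA) = 62/3 ∩ FA · GC = -194/3]
   → F = (-2, 9)

F = (-2, 9)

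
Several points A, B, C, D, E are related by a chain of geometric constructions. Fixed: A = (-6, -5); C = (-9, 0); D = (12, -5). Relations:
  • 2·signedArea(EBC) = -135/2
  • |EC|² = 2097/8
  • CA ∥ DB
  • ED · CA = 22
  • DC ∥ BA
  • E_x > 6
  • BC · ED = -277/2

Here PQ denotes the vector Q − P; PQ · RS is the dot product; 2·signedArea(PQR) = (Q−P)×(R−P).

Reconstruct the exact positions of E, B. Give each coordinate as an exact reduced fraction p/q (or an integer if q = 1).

1. E_x = 27/4  [line -3·x + 5·y + 39 = 0 ∩ |EC|² = 2097/8]
2. E_y = -15/4  [line -3·x + 5·y + 39 = 0 ∩ |EC|² = 2097/8]
   → E = (27/4, -15/4)
3. B_x = 15  [2·signedArea(EBC) = -135/2 ∩ CA ∥ DB]
4. B_y = -10  [2·signedArea(EBC) = -135/2 ∩ CA ∥ DB]
   → B = (15, -10)

B = (15, -10)
E = (27/4, -15/4)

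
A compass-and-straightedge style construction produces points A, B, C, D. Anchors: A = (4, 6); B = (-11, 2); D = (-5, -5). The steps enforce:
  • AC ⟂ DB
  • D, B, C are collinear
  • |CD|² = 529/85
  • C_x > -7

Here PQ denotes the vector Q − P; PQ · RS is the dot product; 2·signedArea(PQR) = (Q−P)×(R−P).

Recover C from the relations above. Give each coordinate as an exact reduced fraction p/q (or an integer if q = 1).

C = (-563/85, -264/85)

1. C_x = -563/85  [D, B, C are collinear ∩ AC ⟂ DB]
2. C_y = -264/85  [D, B, C are collinear ∩ AC ⟂ DB]
   → C = (-563/85, -264/85)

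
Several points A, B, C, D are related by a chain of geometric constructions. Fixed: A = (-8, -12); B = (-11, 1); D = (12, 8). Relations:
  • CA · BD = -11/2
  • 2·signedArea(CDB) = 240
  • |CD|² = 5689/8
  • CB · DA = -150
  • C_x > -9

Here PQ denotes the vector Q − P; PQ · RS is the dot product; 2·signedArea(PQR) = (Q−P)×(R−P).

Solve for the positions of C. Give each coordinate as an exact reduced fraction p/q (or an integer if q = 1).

1. C_x = -35/4  [2·signedArea(CDB) = 240 ∩ CB · DA = -150]
2. C_y = -35/4  [2·signedArea(CDB) = 240 ∩ CB · DA = -150]
   → C = (-35/4, -35/4)

C = (-35/4, -35/4)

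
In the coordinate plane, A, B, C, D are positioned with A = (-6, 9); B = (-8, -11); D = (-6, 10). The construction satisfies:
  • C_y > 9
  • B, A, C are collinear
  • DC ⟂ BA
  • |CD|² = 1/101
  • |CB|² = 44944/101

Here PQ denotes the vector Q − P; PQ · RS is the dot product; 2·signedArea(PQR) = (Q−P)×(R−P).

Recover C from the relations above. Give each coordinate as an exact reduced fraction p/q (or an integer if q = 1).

C = (-596/101, 1009/101)

1. C_x = -596/101  [B, A, C are collinear ∩ DC ⟂ BA]
2. C_y = 1009/101  [B, A, C are collinear ∩ DC ⟂ BA]
   → C = (-596/101, 1009/101)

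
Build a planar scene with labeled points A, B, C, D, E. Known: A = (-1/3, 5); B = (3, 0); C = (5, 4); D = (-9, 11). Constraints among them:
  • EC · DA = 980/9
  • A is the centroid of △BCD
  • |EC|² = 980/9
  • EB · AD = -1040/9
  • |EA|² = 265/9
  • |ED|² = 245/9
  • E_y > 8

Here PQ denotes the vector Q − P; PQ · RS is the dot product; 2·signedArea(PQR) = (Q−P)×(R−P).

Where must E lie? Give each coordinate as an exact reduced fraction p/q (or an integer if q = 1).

1. E_x = -13/3  [line 26/3·x + -6·y + 806/9 = 0 ∩ |ED|² = 245/9]
2. E_y = 26/3  [line 26/3·x + -6·y + 806/9 = 0 ∩ |ED|² = 245/9]
   → E = (-13/3, 26/3)

E = (-13/3, 26/3)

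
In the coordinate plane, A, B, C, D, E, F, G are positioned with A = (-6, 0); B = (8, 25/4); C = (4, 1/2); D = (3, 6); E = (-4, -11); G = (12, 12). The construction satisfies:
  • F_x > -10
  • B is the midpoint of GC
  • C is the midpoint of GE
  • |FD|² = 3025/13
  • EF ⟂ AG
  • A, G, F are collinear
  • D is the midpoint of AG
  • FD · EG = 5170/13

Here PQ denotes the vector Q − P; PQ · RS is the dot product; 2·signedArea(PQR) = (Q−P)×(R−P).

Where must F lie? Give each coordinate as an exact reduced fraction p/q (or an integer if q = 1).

F = (-126/13, -32/13)

1. F_x = -126/13  [A, G, F are collinear ∩ EF ⟂ AG]
2. F_y = -32/13  [A, G, F are collinear ∩ EF ⟂ AG]
   → F = (-126/13, -32/13)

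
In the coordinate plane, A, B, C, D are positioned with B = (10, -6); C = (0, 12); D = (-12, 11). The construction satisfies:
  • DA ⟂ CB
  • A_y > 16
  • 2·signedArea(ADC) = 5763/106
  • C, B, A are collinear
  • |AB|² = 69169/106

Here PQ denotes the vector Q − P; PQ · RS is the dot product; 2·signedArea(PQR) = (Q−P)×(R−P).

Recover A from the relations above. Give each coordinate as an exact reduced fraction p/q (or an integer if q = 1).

1. A_x = -255/106  [C, B, A are collinear ∩ DA ⟂ CB]
2. A_y = 1731/106  [C, B, A are collinear ∩ DA ⟂ CB]
   → A = (-255/106, 1731/106)

A = (-255/106, 1731/106)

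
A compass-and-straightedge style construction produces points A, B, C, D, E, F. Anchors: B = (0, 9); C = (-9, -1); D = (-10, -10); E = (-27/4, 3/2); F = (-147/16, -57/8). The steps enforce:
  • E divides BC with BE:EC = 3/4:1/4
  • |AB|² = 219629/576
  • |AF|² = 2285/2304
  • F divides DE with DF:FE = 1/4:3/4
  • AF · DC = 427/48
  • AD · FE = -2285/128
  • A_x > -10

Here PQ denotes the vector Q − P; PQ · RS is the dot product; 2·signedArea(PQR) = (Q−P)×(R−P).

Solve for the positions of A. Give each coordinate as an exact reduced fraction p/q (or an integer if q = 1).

A = (-227/24, -97/12)

1. A_x = -227/24  [AD · FE = -2285/128 ∩ AF · DC = 427/48]
2. A_y = -97/12  [AD · FE = -2285/128 ∩ AF · DC = 427/48]
   → A = (-227/24, -97/12)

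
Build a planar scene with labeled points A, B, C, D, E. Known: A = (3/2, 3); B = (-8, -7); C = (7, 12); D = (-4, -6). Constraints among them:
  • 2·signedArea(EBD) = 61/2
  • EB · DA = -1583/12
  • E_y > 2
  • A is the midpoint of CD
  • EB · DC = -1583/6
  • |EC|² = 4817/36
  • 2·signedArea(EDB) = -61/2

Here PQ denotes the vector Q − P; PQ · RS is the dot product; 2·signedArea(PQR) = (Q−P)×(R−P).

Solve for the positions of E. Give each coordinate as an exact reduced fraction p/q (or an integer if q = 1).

E = (1/6, 8/3)

1. E_x = 1/6  [2·signedArea(EDB) = -61/2 ∩ EB · DC = -1583/6]
2. E_y = 8/3  [2·signedArea(EDB) = -61/2 ∩ EB · DC = -1583/6]
   → E = (1/6, 8/3)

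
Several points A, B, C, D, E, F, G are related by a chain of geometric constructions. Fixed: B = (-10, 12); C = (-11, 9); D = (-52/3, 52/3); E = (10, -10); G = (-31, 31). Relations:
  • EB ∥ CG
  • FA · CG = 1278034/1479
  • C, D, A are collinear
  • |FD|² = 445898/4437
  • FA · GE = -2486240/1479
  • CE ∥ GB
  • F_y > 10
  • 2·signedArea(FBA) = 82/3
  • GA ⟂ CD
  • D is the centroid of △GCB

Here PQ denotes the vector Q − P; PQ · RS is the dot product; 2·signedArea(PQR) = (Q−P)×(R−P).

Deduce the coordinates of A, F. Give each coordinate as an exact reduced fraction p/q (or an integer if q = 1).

A = (-14258/493, 16062/493)
F = (-4917/493, 15569/1479)

1. A_x = -14258/493  [C, D, A are collinear ∩ GA ⟂ CD]
2. A_y = 16062/493  [C, D, A are collinear ∩ GA ⟂ CD]
   → A = (-14258/493, 16062/493)
3. F_x = -4917/493  [FA · CG = 1278034/1479 ∩ 2·signedArea(FBA) = 82/3]
4. F_y = 15569/1479  [FA · CG = 1278034/1479 ∩ 2·signedArea(FBA) = 82/3]
   → F = (-4917/493, 15569/1479)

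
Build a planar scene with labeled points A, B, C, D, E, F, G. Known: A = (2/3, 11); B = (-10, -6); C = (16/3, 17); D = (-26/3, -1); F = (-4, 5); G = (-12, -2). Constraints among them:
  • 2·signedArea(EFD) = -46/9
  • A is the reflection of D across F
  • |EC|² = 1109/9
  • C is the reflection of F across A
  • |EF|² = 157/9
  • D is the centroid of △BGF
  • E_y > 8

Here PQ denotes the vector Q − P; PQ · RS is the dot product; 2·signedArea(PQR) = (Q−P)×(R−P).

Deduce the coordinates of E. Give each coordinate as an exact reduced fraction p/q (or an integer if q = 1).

1. E_x = -2  [line 6·x + -14/3·y + 472/9 = 0 ∩ |EF|² = 157/9]
2. E_y = 26/3  [line 6·x + -14/3·y + 472/9 = 0 ∩ |EF|² = 157/9]
   → E = (-2, 26/3)

E = (-2, 26/3)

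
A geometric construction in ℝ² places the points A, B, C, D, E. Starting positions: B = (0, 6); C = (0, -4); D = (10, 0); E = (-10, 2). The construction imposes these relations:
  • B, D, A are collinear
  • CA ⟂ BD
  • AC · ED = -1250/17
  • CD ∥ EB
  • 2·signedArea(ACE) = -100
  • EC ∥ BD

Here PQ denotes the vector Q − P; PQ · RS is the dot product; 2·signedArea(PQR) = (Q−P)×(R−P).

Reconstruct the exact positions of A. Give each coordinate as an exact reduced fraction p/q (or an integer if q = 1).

A = (75/17, 57/17)

1. A_x = 75/17  [B, D, A are collinear ∩ CA ⟂ BD]
2. A_y = 57/17  [B, D, A are collinear ∩ CA ⟂ BD]
   → A = (75/17, 57/17)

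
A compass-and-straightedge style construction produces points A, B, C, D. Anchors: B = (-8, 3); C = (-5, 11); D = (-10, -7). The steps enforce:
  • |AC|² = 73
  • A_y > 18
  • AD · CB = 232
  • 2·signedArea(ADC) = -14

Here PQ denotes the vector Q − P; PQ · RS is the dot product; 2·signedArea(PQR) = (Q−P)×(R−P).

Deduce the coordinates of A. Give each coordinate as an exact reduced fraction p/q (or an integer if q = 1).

A = (-2, 19)

1. A_x = -2  [2·signedArea(ADC) = -14 ∩ AD · CB = 232]
2. A_y = 19  [2·signedArea(ADC) = -14 ∩ AD · CB = 232]
   → A = (-2, 19)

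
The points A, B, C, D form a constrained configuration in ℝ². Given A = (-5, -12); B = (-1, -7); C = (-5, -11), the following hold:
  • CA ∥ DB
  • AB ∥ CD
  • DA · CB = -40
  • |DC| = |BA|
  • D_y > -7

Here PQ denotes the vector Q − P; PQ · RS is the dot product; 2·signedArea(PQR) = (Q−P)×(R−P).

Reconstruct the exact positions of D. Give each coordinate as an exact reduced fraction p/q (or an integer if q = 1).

D = (-1, -6)

1. D_x = -1  [CA ∥ DB ∩ AB ∥ CD]
2. D_y = -6  [CA ∥ DB ∩ AB ∥ CD]
   → D = (-1, -6)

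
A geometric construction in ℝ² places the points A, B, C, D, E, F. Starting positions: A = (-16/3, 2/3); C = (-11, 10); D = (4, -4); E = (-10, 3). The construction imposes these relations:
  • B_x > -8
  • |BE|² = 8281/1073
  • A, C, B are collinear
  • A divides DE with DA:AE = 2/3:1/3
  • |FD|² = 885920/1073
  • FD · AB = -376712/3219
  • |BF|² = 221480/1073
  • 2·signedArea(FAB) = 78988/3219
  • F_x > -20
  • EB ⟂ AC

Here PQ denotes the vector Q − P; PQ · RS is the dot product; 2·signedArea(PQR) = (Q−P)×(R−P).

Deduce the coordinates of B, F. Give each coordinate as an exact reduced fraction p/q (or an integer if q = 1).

1. B_x = -8182/1073  [A, C, B are collinear ∩ EB ⟂ AC]
2. B_y = 4766/1073  [A, C, B are collinear ∩ EB ⟂ AC]
   → B = (-8182/1073, 4766/1073)
3. F_x = -20656/1073  [2·signedArea(FAB) = 78988/3219 ∩ FD · AB = -376712/3219]
4. F_y = 13824/1073  [2·signedArea(FAB) = 78988/3219 ∩ FD · AB = -376712/3219]
   → F = (-20656/1073, 13824/1073)

B = (-8182/1073, 4766/1073)
F = (-20656/1073, 13824/1073)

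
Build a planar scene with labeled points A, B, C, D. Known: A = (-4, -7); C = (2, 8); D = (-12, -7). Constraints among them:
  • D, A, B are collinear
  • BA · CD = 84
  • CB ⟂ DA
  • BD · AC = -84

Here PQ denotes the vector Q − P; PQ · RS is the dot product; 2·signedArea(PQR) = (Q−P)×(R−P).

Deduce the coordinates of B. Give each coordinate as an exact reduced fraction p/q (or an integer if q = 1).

B = (2, -7)

1. B_x = 2  [D, A, B are collinear ∩ CB ⟂ DA]
2. B_y = -7  [D, A, B are collinear ∩ CB ⟂ DA]
   → B = (2, -7)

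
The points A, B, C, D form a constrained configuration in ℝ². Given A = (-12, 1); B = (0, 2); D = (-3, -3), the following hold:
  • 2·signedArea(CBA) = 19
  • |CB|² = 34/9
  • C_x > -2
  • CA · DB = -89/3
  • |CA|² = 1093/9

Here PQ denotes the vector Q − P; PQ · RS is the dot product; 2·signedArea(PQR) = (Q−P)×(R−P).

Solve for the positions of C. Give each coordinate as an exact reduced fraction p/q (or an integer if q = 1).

1. C_x = -1  [CA · DB = -89/3 ∩ 2·signedArea(CBA) = 19]
2. C_y = 1/3  [CA · DB = -89/3 ∩ 2·signedArea(CBA) = 19]
   → C = (-1, 1/3)

C = (-1, 1/3)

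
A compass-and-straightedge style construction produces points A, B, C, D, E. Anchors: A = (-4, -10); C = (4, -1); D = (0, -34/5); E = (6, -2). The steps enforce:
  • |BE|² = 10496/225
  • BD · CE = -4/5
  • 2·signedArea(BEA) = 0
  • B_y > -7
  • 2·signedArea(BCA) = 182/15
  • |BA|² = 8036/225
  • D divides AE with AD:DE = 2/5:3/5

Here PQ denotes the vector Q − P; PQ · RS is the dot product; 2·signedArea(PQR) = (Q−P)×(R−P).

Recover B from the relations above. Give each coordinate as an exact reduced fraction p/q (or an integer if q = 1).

B = (2/3, -94/15)

1. B_x = 2/3  [2·signedArea(BEA) = 0 ∩ 2·signedArea(BCA) = 182/15]
2. B_y = -94/15  [2·signedArea(BEA) = 0 ∩ 2·signedArea(BCA) = 182/15]
   → B = (2/3, -94/15)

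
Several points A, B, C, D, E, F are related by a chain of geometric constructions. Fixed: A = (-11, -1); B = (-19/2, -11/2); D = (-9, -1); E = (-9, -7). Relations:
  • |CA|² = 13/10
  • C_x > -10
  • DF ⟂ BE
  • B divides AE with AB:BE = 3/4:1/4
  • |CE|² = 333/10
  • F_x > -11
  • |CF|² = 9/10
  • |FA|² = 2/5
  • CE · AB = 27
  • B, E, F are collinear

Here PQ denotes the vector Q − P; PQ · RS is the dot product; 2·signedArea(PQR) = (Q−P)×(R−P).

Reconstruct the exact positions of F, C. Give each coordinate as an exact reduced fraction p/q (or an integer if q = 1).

C = (-99/10, -13/10)
F = (-54/5, -8/5)

1. F_x = -54/5  [B, E, F are collinear ∩ DF ⟂ BE]
2. F_y = -8/5  [B, E, F are collinear ∩ DF ⟂ BE]
   → F = (-54/5, -8/5)
3. C_x = -99/10  [line -3/2·x + 9/2·y + -9 = 0 ∩ |CF|² = 9/10]
4. C_y = -13/10  [line -3/2·x + 9/2·y + -9 = 0 ∩ |CF|² = 9/10]
   → C = (-99/10, -13/10)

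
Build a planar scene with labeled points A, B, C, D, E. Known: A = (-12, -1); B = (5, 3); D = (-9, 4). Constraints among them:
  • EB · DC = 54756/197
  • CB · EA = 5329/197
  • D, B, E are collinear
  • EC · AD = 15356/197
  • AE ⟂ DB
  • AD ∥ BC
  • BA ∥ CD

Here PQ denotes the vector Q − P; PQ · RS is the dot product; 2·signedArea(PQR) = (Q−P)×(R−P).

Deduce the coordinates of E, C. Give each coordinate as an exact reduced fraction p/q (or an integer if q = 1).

1. E_x = -2291/197  [D, B, E are collinear ∩ AE ⟂ DB]
2. E_y = 825/197  [D, B, E are collinear ∩ AE ⟂ DB]
   → E = (-2291/197, 825/197)
3. C_x = 8  [BA ∥ CD ∩ AD ∥ BC]
4. C_y = 8  [BA ∥ CD ∩ AD ∥ BC]
   → C = (8, 8)

C = (8, 8)
E = (-2291/197, 825/197)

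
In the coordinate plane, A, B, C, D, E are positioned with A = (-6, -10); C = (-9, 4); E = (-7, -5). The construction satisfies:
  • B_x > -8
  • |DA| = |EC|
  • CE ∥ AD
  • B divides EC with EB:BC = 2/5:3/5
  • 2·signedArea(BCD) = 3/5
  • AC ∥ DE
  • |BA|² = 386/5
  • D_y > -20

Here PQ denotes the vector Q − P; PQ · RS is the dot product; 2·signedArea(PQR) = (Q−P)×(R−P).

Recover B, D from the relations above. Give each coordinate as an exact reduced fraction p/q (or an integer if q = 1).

B = (-39/5, -7/5)
D = (-4, -19)

1. B_x = -39/5  [B divides EC with EB:BC = 2/5:3/5]
2. B_y = -7/5  [B divides EC with EB:BC = 2/5:3/5]
   → B = (-39/5, -7/5)
3. D_x = -4  [AC ∥ DE ∩ CE ∥ AD]
4. D_y = -19  [AC ∥ DE ∩ CE ∥ AD]
   → D = (-4, -19)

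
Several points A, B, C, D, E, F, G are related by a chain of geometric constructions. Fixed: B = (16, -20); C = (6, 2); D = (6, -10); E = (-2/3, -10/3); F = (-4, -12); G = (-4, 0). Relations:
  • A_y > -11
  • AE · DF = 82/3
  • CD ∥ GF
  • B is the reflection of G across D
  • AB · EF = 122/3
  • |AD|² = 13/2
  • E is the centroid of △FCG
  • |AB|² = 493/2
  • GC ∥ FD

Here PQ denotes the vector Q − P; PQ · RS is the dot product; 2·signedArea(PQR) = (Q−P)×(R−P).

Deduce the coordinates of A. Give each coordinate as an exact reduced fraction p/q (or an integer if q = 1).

A = (7/2, -21/2)

1. A_x = 7/2  [AE · DF = 82/3 ∩ AB · EF = 122/3]
2. A_y = -21/2  [AE · DF = 82/3 ∩ AB · EF = 122/3]
   → A = (7/2, -21/2)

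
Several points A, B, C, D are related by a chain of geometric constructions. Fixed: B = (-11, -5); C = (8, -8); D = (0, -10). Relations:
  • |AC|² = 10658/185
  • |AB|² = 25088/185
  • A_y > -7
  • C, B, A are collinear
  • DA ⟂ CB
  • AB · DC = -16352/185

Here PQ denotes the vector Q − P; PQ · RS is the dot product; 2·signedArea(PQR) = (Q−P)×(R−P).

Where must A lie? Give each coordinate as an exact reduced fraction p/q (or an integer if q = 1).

1. A_x = 93/185  [C, B, A are collinear ∩ DA ⟂ CB]
2. A_y = -1261/185  [C, B, A are collinear ∩ DA ⟂ CB]
   → A = (93/185, -1261/185)

A = (93/185, -1261/185)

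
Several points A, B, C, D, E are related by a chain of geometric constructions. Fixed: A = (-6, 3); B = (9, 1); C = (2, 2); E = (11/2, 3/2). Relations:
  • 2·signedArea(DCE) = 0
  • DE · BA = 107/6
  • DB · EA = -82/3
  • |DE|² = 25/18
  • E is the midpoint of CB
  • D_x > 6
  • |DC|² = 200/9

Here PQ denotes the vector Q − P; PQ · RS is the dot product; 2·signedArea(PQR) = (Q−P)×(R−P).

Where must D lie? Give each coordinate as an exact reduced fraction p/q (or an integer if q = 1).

D = (20/3, 4/3)

1. D_x = 20/3  [2·signedArea(DCE) = 0 ∩ DE · BA = 107/6]
2. D_y = 4/3  [2·signedArea(DCE) = 0 ∩ DE · BA = 107/6]
   → D = (20/3, 4/3)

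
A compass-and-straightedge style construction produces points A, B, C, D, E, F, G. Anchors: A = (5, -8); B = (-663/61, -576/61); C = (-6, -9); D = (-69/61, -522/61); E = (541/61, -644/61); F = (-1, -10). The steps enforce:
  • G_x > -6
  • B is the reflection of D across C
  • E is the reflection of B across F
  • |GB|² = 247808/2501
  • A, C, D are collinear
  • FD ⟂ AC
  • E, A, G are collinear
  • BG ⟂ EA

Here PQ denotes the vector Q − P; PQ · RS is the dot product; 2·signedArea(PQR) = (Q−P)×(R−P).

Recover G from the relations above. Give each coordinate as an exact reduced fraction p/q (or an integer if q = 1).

1. G_x = -13455/2501  [E, A, G are collinear ∩ BG ⟂ EA]
2. G_y = -2848/2501  [E, A, G are collinear ∩ BG ⟂ EA]
   → G = (-13455/2501, -2848/2501)

G = (-13455/2501, -2848/2501)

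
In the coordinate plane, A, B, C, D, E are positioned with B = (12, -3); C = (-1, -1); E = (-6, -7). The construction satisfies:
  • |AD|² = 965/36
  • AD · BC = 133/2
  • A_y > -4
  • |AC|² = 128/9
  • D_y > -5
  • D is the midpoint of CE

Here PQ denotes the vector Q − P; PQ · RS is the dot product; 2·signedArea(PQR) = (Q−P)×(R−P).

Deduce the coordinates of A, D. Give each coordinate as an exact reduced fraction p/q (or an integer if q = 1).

A = (5/3, -11/3)
D = (-7/2, -4)

1. D_x = -7/2  [D is the midpoint of CE]
2. D_y = -4  [D is the midpoint of CE]
   → D = (-7/2, -4)
3. A_x = 5/3  [line 13·x + -2·y + -29 = 0 ∩ |AD|² = 965/36]
4. A_y = -11/3  [line 13·x + -2·y + -29 = 0 ∩ |AD|² = 965/36]
   → A = (5/3, -11/3)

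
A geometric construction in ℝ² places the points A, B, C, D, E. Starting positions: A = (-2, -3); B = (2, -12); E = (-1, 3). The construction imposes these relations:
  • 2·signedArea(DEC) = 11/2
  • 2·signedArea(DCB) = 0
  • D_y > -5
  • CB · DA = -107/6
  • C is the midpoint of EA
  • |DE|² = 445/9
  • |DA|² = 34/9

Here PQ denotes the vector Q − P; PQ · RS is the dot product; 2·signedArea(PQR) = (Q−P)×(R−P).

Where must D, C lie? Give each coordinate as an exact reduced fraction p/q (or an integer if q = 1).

1. C_x = -3/2  [C is the midpoint of EA]
2. C_y = 0  [C is the midpoint of EA]
   → C = (-3/2, 0)
3. D_x = -1/3  [2·signedArea(DCB) = 0 ∩ CB · DA = -107/6]
4. D_y = -4  [2·signedArea(DCB) = 0 ∩ CB · DA = -107/6]
   → D = (-1/3, -4)

C = (-3/2, 0)
D = (-1/3, -4)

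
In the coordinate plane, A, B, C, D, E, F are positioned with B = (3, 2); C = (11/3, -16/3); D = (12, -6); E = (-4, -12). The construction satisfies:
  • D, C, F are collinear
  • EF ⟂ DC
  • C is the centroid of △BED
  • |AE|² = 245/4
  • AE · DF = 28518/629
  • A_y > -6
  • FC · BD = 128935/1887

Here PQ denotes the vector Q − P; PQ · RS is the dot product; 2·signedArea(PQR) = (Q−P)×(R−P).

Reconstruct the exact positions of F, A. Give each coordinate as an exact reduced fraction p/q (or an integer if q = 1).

1. F_x = -2152/629  [D, C, F are collinear ∩ EF ⟂ DC]
2. F_y = -2998/629  [D, C, F are collinear ∩ EF ⟂ DC]
   → F = (-2152/629, -2998/629)
3. A_x = -1/2  [line 9700/629·x + -776/629·y + 970/629 = 0 ∩ |AE|² = 245/4]
4. A_y = -5  [line 9700/629·x + -776/629·y + 970/629 = 0 ∩ |AE|² = 245/4]
   → A = (-1/2, -5)

A = (-1/2, -5)
F = (-2152/629, -2998/629)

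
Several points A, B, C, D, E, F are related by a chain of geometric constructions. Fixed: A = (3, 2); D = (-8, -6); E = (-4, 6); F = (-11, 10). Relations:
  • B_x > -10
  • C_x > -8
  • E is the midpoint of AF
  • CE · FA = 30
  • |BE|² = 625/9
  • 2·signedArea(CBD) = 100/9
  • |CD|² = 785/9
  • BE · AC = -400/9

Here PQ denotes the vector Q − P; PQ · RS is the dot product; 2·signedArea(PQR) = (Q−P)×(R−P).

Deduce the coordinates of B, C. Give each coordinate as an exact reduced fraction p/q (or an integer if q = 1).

1. C_x = -23/3  [line -14·x + 8·y + -134 = 0 ∩ |CD|² = 785/9]
2. C_y = 10/3  [line -14·x + 8·y + -134 = 0 ∩ |CD|² = 785/9]
   → C = (-23/3, 10/3)
3. B_x = -9  [BE · AC = -400/9 ∩ 2·signedArea(CBD) = 100/9]
4. B_y = -2/3  [BE · AC = -400/9 ∩ 2·signedArea(CBD) = 100/9]
   → B = (-9, -2/3)

B = (-9, -2/3)
C = (-23/3, 10/3)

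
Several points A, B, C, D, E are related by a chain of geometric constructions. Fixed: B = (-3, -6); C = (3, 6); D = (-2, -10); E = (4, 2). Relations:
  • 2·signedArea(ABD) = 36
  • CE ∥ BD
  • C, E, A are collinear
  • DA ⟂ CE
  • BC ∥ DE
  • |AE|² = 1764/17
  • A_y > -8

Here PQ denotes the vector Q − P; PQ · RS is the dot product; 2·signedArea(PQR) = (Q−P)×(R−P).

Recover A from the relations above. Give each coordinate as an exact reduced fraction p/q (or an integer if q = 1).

A = (110/17, -134/17)

1. A_x = 110/17  [C, E, A are collinear ∩ DA ⟂ CE]
2. A_y = -134/17  [C, E, A are collinear ∩ DA ⟂ CE]
   → A = (110/17, -134/17)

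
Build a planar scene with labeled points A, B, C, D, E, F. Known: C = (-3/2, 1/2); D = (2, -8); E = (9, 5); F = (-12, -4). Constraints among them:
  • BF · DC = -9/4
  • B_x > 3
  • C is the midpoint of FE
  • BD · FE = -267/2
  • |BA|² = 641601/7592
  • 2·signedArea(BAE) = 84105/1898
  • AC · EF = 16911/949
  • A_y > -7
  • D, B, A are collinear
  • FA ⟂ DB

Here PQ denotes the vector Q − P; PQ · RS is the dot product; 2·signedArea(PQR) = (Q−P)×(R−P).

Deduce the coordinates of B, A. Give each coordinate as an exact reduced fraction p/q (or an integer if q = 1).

A = (2157/949, -6001/949)
B = (15/4, 11/4)

1. B_x = 15/4  [BD · FE = -267/2 ∩ BF · DC = -9/4]
2. B_y = 11/4  [BD · FE = -267/2 ∩ BF · DC = -9/4]
   → B = (15/4, 11/4)
3. A_x = 2157/949  [D, B, A are collinear ∩ FA ⟂ DB]
4. A_y = -6001/949  [D, B, A are collinear ∩ FA ⟂ DB]
   → A = (2157/949, -6001/949)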